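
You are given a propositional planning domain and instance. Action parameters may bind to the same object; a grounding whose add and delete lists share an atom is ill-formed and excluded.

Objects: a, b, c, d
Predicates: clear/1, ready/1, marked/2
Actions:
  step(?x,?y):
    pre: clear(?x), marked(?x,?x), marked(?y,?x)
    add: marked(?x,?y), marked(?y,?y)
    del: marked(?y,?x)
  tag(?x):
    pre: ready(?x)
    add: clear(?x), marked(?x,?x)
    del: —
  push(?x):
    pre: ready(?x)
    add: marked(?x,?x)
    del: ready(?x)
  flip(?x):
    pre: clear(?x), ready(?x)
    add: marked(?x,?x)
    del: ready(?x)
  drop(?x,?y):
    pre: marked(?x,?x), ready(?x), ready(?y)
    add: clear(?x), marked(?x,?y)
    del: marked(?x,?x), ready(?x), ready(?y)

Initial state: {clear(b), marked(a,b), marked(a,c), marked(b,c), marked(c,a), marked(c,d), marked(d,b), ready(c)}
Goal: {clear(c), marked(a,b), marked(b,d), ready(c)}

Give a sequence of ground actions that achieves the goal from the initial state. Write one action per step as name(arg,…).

tag(c); step(c,b); step(b,d)

1. tag(c)  →  {clear(b), clear(c), marked(a,b), marked(a,c), marked(b,c), marked(c,a), marked(c,c), marked(c,d), marked(d,b), ready(c)}
2. step(c,b)  →  {clear(b), clear(c), marked(a,b), marked(a,c), marked(b,b), marked(c,a), marked(c,b), marked(c,c), marked(c,d), marked(d,b), ready(c)}
3. step(b,d)  →  {clear(b), clear(c), marked(a,b), marked(a,c), marked(b,b), marked(b,d), marked(c,a), marked(c,b), marked(c,c), marked(c,d), marked(d,d), ready(c)}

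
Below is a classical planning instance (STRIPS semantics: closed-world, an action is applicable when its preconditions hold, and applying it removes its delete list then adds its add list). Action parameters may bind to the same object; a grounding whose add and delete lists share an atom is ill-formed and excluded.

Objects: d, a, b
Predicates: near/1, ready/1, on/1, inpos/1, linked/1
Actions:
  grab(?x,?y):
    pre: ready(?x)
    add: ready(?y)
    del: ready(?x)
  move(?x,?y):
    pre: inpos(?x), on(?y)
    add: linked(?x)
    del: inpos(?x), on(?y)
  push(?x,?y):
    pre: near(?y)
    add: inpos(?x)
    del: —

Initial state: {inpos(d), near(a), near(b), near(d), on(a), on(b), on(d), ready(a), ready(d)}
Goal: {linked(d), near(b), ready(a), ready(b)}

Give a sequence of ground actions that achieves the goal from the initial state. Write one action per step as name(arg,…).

1. grab(d,b)  →  {inpos(d), near(a), near(b), near(d), on(a), on(b), on(d), ready(a), ready(b)}
2. move(d,d)  →  {linked(d), near(a), near(b), near(d), on(a), on(b), ready(a), ready(b)}

grab(d,b); move(d,d)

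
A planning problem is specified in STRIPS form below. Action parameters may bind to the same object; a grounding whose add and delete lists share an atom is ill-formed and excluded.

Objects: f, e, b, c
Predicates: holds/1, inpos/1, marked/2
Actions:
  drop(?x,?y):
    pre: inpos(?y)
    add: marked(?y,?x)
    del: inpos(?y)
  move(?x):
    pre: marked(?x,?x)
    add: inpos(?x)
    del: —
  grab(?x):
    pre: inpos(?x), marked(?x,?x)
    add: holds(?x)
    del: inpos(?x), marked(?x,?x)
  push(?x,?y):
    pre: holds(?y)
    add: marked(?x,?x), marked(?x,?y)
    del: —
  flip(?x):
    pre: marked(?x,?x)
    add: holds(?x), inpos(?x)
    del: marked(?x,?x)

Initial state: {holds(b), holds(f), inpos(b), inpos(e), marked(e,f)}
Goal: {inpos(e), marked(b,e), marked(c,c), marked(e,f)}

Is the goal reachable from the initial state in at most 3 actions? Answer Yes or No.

1. drop(e,b)  →  {holds(b), holds(f), inpos(e), marked(b,e), marked(e,f)}
2. push(c,f)  →  {holds(b), holds(f), inpos(e), marked(b,e), marked(c,c), marked(c,f), marked(e,f)}
optimal plan length = 2; 2 ≤ 3

Yes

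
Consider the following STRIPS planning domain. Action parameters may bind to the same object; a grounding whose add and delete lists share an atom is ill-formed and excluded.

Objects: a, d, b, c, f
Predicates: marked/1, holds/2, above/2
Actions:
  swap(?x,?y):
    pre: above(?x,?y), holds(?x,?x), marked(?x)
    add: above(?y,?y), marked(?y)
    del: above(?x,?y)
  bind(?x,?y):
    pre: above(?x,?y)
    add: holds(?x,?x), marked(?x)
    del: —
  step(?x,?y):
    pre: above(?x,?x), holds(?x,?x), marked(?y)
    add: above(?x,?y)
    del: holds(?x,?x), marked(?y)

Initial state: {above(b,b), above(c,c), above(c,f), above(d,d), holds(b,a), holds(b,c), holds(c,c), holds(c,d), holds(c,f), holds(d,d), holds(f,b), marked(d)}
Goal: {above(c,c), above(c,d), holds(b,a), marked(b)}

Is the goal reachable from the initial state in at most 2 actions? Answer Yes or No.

Yes

1. bind(b,b)  →  {above(b,b), above(c,c), above(c,f), above(d,d), holds(b,a), holds(b,b), holds(b,c), holds(c,c), holds(c,d), holds(c,f), holds(d,d), holds(f,b), marked(b), marked(d)}
2. step(c,d)  →  {above(b,b), above(c,c), above(c,d), above(c,f), above(d,d), holds(b,a), holds(b,b), holds(b,c), holds(c,d), holds(c,f), holds(d,d), holds(f,b), marked(b)}
optimal plan length = 2; 2 ≤ 2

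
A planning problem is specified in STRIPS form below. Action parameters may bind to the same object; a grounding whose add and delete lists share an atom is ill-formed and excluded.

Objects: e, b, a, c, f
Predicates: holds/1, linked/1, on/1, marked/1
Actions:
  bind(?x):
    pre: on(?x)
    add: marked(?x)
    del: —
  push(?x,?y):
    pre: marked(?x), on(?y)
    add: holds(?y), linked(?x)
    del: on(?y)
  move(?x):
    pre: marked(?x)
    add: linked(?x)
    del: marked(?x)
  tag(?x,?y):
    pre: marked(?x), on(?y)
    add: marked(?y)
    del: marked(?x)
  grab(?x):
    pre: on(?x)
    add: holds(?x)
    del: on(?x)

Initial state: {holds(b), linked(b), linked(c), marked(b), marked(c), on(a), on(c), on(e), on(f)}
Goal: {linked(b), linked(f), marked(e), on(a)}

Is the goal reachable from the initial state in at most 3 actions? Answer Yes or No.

1. bind(e)  →  {holds(b), linked(b), linked(c), marked(b), marked(c), marked(e), on(a), on(c), on(e), on(f)}
2. bind(f)  →  {holds(b), linked(b), linked(c), marked(b), marked(c), marked(e), marked(f), on(a), on(c), on(e), on(f)}
3. push(f,e)  →  {holds(b), holds(e), linked(b), linked(c), linked(f), marked(b), marked(c), marked(e), marked(f), on(a), on(c), on(f)}
optimal plan length = 3; 3 ≤ 3

Yes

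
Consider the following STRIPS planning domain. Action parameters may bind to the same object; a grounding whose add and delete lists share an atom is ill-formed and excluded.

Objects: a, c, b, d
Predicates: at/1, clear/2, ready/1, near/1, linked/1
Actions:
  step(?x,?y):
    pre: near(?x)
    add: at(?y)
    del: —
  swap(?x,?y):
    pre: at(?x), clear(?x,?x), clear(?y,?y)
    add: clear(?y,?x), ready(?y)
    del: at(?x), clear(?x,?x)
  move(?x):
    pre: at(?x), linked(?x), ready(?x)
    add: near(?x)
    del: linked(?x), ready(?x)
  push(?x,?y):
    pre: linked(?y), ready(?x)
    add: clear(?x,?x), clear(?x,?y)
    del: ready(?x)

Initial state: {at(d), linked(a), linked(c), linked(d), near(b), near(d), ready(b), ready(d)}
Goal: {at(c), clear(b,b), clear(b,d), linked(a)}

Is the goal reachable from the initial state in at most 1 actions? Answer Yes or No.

1. step(b,c)  →  {at(c), at(d), linked(a), linked(c), linked(d), near(b), near(d), ready(b), ready(d)}
2. push(b,d)  →  {at(c), at(d), clear(b,b), clear(b,d), linked(a), linked(c), linked(d), near(b), near(d), ready(d)}
optimal plan length = 2; 2 > 1

No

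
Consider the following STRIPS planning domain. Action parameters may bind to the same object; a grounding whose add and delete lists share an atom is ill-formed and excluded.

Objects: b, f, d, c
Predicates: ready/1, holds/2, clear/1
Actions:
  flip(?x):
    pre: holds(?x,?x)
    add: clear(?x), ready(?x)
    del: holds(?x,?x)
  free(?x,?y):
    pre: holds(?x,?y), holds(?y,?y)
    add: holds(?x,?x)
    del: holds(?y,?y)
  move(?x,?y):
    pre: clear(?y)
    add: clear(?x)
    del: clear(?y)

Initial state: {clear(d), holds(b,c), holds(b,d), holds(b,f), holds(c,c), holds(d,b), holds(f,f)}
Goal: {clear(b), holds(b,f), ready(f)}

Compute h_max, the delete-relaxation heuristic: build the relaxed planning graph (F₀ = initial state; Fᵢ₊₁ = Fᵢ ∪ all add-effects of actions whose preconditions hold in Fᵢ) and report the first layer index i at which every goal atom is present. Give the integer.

1

F0 = init (7 atoms)
F1 = F0 ∪ {clear(b), clear(c), clear(f), holds(b,b), ready(c), ready(f)}  (13 atoms)
goal ⊆ F1  ⇒  h_max = 1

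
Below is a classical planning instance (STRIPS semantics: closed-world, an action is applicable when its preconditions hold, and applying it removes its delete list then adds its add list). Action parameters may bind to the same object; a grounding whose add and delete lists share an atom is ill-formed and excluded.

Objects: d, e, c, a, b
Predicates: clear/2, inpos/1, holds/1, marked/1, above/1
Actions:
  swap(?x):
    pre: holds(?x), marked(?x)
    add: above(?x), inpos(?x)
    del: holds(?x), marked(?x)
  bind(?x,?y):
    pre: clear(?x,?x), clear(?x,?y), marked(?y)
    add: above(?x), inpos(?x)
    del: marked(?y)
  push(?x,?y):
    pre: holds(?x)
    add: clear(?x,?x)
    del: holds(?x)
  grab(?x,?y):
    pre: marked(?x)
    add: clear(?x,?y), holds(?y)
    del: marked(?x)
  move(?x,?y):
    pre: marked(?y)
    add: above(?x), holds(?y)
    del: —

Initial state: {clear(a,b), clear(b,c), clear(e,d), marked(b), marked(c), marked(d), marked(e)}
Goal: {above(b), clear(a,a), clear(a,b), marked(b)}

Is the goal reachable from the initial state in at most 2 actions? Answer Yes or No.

No

1. grab(d,a)  →  {clear(a,b), clear(b,c), clear(d,a), clear(e,d), holds(a), marked(b), marked(c), marked(e)}
2. push(a,d)  →  {clear(a,a), clear(a,b), clear(b,c), clear(d,a), clear(e,d), marked(b), marked(c), marked(e)}
3. move(b,e)  →  {above(b), clear(a,a), clear(a,b), clear(b,c), clear(d,a), clear(e,d), holds(e), marked(b), marked(c), marked(e)}
optimal plan length = 3; 3 > 2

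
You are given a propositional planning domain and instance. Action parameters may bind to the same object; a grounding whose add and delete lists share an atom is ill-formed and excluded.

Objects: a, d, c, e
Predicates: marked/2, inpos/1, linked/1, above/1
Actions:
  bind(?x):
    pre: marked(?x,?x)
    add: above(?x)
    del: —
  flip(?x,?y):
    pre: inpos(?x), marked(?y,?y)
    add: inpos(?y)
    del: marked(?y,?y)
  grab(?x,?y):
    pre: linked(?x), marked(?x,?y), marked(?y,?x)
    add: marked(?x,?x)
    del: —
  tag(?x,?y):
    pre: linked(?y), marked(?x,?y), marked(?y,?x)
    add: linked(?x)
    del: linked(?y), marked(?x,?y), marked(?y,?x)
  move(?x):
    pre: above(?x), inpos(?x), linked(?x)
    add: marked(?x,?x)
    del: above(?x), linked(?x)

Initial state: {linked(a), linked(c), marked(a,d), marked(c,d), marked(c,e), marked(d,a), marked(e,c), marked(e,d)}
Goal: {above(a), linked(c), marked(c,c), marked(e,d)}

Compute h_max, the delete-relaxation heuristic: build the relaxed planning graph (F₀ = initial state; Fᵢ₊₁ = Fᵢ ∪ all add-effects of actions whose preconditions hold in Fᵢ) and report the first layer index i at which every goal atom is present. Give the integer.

2

F0 = init (8 atoms)
F1 = F0 ∪ {linked(d), linked(e), marked(a,a), marked(c,c)}  (12 atoms)
F2 = F1 ∪ {above(a), above(c), marked(d,d), marked(e,e)}  (16 atoms)
goal ⊆ F2  ⇒  h_max = 2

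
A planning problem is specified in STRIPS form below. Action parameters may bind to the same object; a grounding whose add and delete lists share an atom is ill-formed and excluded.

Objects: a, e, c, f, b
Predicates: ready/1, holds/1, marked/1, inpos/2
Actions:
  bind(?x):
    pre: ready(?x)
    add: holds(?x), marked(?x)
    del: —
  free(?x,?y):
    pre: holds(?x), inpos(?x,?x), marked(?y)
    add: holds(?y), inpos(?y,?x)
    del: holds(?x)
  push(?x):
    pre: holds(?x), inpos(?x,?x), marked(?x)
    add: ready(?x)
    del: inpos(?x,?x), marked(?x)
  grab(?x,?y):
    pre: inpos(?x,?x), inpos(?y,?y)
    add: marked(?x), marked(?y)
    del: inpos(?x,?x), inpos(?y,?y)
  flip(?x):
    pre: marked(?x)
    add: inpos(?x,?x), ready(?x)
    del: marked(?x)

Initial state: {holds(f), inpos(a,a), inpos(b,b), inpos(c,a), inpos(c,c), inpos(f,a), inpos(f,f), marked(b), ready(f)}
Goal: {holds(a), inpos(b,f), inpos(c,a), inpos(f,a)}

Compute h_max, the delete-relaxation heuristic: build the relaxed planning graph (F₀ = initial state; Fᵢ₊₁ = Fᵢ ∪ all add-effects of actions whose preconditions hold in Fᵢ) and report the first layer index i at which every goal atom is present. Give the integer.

2

F0 = init (9 atoms)
F1 = F0 ∪ {holds(b), inpos(b,f), marked(a), marked(c), marked(f), ready(b)}  (15 atoms)
F2 = F1 ∪ {holds(a), holds(c), inpos(a,b), inpos(a,f), inpos(c,b), inpos(c,f), inpos(f,b), ready(a), ready(c)}  (24 atoms)
goal ⊆ F2  ⇒  h_max = 2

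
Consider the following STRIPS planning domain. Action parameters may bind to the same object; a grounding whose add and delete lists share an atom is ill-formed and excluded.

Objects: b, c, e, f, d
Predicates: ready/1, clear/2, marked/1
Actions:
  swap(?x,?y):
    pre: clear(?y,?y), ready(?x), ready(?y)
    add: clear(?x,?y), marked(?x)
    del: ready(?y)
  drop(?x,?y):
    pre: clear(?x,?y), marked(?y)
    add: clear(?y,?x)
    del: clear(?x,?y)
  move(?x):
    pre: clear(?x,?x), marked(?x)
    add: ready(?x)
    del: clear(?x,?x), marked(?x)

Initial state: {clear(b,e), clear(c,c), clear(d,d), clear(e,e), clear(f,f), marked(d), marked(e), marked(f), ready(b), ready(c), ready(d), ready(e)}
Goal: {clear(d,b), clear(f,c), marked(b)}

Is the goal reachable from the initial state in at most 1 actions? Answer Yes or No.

No

1. swap(b,d)  →  {clear(b,d), clear(b,e), clear(c,c), clear(d,d), clear(e,e), clear(f,f), marked(b), marked(d), marked(e), marked(f), ready(b), ready(c), ready(e)}
2. drop(b,d)  →  {clear(b,e), clear(c,c), clear(d,b), clear(d,d), clear(e,e), clear(f,f), marked(b), marked(d), marked(e), marked(f), ready(b), ready(c), ready(e)}
3. move(f)  →  {clear(b,e), clear(c,c), clear(d,b), clear(d,d), clear(e,e), marked(b), marked(d), marked(e), ready(b), ready(c), ready(e), ready(f)}
4. swap(f,c)  →  {clear(b,e), clear(c,c), clear(d,b), clear(d,d), clear(e,e), clear(f,c), marked(b), marked(d), marked(e), marked(f), ready(b), ready(e), ready(f)}
optimal plan length = 4; 4 > 1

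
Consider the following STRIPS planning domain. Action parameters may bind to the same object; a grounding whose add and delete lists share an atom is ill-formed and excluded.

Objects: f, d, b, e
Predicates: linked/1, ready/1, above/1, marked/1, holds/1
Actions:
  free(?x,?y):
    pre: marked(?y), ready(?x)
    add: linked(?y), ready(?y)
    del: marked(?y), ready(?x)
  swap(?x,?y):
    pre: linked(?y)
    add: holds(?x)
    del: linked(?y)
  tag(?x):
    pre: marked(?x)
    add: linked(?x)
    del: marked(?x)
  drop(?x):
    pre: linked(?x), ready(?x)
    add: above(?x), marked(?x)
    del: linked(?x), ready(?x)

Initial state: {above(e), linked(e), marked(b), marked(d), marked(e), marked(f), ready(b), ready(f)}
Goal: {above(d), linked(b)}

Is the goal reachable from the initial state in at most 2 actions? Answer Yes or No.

1. free(f,d)  →  {above(e), linked(d), linked(e), marked(b), marked(e), marked(f), ready(b), ready(d)}
2. tag(b)  →  {above(e), linked(b), linked(d), linked(e), marked(e), marked(f), ready(b), ready(d)}
3. drop(d)  →  {above(d), above(e), linked(b), linked(e), marked(d), marked(e), marked(f), ready(b)}
optimal plan length = 3; 3 > 2

No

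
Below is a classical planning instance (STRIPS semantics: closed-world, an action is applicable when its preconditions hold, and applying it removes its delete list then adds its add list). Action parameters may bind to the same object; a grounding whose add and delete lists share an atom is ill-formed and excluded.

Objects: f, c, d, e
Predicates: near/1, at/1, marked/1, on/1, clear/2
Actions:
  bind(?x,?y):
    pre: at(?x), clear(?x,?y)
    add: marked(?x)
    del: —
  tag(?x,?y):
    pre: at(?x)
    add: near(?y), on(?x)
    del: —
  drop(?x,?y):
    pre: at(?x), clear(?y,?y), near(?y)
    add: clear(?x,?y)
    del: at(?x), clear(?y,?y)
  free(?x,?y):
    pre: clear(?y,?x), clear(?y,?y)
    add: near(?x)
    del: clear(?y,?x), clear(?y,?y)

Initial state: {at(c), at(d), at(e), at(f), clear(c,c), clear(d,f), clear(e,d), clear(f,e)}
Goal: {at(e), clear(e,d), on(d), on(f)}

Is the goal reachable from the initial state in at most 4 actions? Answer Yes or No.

Yes

1. tag(f,f)  →  {at(c), at(d), at(e), at(f), clear(c,c), clear(d,f), clear(e,d), clear(f,e), near(f), on(f)}
2. tag(d,f)  →  {at(c), at(d), at(e), at(f), clear(c,c), clear(d,f), clear(e,d), clear(f,e), near(f), on(d), on(f)}
optimal plan length = 2; 2 ≤ 4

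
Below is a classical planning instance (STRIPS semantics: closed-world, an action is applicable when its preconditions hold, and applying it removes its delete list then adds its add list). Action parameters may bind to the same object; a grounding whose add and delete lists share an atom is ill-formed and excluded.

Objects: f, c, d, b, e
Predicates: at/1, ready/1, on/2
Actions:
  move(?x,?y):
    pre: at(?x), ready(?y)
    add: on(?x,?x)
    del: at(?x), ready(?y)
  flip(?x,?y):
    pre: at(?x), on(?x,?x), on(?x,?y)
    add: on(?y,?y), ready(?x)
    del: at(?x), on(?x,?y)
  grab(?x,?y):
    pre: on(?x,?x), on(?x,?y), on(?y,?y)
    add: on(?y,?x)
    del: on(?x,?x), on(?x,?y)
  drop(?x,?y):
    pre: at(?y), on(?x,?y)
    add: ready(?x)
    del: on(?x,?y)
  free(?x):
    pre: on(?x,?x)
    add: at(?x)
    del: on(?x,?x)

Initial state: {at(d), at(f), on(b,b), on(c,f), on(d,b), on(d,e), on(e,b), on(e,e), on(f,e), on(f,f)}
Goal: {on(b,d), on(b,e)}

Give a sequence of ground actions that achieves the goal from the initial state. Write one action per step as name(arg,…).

1. flip(f,e)  →  {at(d), on(b,b), on(c,f), on(d,b), on(d,e), on(e,b), on(e,e), on(f,f), ready(f)}
2. move(d,f)  →  {on(b,b), on(c,f), on(d,b), on(d,d), on(d,e), on(e,b), on(e,e), on(f,f)}
3. grab(d,b)  →  {on(b,b), on(b,d), on(c,f), on(d,e), on(e,b), on(e,e), on(f,f)}
4. grab(e,b)  →  {on(b,b), on(b,d), on(b,e), on(c,f), on(d,e), on(f,f)}

flip(f,e); move(d,f); grab(d,b); grab(e,b)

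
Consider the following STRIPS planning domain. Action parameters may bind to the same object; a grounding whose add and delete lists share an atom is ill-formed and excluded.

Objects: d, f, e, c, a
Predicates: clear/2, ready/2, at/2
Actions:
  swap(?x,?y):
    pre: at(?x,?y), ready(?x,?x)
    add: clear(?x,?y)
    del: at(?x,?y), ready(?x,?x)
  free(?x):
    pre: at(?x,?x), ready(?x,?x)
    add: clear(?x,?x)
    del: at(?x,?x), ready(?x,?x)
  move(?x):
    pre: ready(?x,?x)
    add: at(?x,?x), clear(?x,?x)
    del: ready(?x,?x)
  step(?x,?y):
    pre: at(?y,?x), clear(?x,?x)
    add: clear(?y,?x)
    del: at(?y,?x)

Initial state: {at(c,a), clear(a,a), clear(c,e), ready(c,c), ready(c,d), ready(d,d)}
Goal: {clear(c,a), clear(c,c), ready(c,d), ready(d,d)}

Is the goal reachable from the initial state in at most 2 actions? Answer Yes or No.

1. move(c)  →  {at(c,a), at(c,c), clear(a,a), clear(c,c), clear(c,e), ready(c,d), ready(d,d)}
2. step(a,c)  →  {at(c,c), clear(a,a), clear(c,a), clear(c,c), clear(c,e), ready(c,d), ready(d,d)}
optimal plan length = 2; 2 ≤ 2

Yes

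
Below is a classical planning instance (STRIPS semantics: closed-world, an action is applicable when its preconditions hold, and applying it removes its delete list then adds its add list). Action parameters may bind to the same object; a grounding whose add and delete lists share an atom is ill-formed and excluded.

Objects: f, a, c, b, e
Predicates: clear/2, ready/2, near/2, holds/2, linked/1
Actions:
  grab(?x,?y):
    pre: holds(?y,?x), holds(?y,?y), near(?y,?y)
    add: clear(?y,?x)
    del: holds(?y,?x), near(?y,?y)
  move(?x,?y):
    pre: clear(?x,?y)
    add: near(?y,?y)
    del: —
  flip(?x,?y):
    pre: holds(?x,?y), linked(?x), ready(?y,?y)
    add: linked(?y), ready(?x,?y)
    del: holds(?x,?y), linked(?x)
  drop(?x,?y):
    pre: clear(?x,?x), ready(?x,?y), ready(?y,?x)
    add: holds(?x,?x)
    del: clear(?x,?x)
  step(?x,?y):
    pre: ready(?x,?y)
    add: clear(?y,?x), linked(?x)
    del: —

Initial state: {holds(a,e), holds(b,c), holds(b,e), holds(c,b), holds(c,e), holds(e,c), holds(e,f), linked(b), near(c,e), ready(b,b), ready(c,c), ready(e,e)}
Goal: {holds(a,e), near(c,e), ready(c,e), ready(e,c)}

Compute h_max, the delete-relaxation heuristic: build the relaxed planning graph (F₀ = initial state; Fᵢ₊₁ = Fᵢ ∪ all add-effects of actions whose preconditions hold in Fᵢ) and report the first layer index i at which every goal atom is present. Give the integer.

F0 = init (12 atoms)
F1 = F0 ∪ {clear(b,b), clear(c,c), clear(e,e), linked(c), linked(e), ready(b,c), ready(b,e)}  (19 atoms)
F2 = F1 ∪ {clear(c,b), clear(e,b), holds(b,b), holds(c,c), holds(e,e), near(b,b), near(c,c), near(e,e), ready(c,b), ready(c,e), ready(e,c)}  (30 atoms)
goal ⊆ F2  ⇒  h_max = 2

2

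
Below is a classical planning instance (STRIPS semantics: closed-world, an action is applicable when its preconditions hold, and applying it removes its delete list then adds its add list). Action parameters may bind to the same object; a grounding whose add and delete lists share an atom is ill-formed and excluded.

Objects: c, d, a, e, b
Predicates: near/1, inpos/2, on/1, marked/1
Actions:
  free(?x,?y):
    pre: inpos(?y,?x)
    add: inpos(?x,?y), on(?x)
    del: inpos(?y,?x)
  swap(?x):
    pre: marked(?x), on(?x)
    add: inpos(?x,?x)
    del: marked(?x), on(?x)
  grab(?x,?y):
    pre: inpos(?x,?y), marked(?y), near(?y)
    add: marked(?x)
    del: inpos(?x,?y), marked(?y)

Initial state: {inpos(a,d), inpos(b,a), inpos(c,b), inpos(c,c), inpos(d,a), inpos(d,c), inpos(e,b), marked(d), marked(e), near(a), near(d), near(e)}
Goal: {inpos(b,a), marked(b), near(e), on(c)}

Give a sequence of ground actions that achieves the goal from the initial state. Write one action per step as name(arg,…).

free(c,d); free(b,e); grab(b,e)

1. free(c,d)  →  {inpos(a,d), inpos(b,a), inpos(c,b), inpos(c,c), inpos(c,d), inpos(d,a), inpos(e,b), marked(d), marked(e), near(a), near(d), near(e), on(c)}
2. free(b,e)  →  {inpos(a,d), inpos(b,a), inpos(b,e), inpos(c,b), inpos(c,c), inpos(c,d), inpos(d,a), marked(d), marked(e), near(a), near(d), near(e), on(b), on(c)}
3. grab(b,e)  →  {inpos(a,d), inpos(b,a), inpos(c,b), inpos(c,c), inpos(c,d), inpos(d,a), marked(b), marked(d), near(a), near(d), near(e), on(b), on(c)}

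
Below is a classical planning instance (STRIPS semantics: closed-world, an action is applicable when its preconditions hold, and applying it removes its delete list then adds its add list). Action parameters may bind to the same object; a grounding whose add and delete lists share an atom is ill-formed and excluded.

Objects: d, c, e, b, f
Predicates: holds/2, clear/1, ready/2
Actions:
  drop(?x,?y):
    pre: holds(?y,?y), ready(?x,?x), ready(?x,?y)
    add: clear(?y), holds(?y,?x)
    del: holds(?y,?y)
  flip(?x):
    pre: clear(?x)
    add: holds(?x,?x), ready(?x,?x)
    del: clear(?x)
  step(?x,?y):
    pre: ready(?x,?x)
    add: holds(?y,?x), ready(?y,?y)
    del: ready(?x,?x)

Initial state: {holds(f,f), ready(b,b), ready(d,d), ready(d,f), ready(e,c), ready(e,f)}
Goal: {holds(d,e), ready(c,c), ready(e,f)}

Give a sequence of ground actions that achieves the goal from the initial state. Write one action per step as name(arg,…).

step(d,c); step(b,e); step(e,d)

1. step(d,c)  →  {holds(c,d), holds(f,f), ready(b,b), ready(c,c), ready(d,f), ready(e,c), ready(e,f)}
2. step(b,e)  →  {holds(c,d), holds(e,b), holds(f,f), ready(c,c), ready(d,f), ready(e,c), ready(e,e), ready(e,f)}
3. step(e,d)  →  {holds(c,d), holds(d,e), holds(e,b), holds(f,f), ready(c,c), ready(d,d), ready(d,f), ready(e,c), ready(e,f)}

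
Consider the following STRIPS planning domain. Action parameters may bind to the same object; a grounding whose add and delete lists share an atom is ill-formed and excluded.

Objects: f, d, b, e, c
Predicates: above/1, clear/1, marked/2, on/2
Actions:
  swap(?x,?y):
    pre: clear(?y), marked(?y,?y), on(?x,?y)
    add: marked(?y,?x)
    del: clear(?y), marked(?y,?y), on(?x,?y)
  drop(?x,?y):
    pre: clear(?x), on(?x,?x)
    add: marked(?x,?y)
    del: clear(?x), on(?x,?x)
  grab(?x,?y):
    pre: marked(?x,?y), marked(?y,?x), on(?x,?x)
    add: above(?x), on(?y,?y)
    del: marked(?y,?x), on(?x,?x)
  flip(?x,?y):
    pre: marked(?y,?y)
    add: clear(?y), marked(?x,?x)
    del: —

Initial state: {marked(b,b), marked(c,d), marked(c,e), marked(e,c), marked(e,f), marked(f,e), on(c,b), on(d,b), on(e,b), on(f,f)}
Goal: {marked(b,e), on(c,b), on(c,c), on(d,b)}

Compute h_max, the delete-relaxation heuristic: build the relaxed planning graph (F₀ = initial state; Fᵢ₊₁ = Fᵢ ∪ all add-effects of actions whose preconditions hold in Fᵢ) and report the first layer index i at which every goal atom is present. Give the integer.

2

F0 = init (10 atoms)
F1 = F0 ∪ {above(f), clear(b), marked(c,c), marked(d,d), marked(e,e), marked(f,f), on(e,e)}  (17 atoms)
F2 = F1 ∪ {above(e), clear(c), clear(d), clear(e), clear(f), marked(b,c), marked(b,d), marked(b,e), on(c,c)}  (26 atoms)
goal ⊆ F2  ⇒  h_max = 2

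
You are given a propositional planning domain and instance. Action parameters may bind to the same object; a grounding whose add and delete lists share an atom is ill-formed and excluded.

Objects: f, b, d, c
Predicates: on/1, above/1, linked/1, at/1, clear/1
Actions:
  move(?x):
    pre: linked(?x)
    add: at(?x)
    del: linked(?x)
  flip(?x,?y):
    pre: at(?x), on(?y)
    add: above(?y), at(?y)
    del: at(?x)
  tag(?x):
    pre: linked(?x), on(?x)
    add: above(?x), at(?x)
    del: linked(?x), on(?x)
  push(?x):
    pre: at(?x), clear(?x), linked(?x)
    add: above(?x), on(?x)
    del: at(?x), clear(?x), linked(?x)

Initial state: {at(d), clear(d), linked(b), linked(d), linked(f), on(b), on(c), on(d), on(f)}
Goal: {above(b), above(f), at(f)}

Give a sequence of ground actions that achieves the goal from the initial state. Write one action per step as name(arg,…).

1. flip(d,f)  →  {above(f), at(f), clear(d), linked(b), linked(d), linked(f), on(b), on(c), on(d), on(f)}
2. tag(b)  →  {above(b), above(f), at(b), at(f), clear(d), linked(d), linked(f), on(c), on(d), on(f)}

flip(d,f); tag(b)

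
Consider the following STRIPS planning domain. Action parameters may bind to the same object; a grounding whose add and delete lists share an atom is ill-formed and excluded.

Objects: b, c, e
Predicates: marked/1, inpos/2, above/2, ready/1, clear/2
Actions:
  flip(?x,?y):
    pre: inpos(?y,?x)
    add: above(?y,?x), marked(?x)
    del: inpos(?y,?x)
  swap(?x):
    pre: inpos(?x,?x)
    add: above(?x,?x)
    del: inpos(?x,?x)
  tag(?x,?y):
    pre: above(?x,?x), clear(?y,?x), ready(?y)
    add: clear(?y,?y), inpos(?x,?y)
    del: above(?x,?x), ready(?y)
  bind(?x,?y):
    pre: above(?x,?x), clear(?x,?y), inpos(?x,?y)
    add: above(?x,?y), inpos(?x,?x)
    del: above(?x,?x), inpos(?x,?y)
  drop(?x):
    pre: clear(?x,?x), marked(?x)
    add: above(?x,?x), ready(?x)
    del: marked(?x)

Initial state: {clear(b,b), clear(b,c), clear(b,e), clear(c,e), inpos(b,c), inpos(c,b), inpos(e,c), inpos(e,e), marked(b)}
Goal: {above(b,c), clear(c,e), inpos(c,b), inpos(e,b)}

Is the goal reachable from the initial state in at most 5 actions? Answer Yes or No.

1. flip(c,b)  →  {above(b,c), clear(b,b), clear(b,c), clear(b,e), clear(c,e), inpos(c,b), inpos(e,c), inpos(e,e), marked(b), marked(c)}
2. flip(e,e)  →  {above(b,c), above(e,e), clear(b,b), clear(b,c), clear(b,e), clear(c,e), inpos(c,b), inpos(e,c), marked(b), marked(c), marked(e)}
3. drop(b)  →  {above(b,b), above(b,c), above(e,e), clear(b,b), clear(b,c), clear(b,e), clear(c,e), inpos(c,b), inpos(e,c), marked(c), marked(e), ready(b)}
4. tag(e,b)  →  {above(b,b), above(b,c), clear(b,b), clear(b,c), clear(b,e), clear(c,e), inpos(c,b), inpos(e,b), inpos(e,c), marked(c), marked(e)}
optimal plan length = 4; 4 ≤ 5

Yes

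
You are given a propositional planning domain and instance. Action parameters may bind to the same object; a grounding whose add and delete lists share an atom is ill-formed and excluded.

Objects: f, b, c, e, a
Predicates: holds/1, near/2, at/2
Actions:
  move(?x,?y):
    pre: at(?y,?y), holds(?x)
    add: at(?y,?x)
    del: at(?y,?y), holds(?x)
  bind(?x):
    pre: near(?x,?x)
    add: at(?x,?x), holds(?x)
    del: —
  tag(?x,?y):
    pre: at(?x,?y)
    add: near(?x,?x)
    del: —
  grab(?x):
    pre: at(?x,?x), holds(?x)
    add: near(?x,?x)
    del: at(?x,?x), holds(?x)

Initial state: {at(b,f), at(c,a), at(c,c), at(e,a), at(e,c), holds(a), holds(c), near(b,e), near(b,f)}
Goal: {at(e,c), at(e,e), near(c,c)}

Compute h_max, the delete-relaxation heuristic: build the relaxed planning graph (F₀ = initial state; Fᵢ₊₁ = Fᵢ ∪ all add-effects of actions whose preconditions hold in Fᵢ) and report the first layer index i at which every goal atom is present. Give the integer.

F0 = init (9 atoms)
F1 = F0 ∪ {near(b,b), near(c,c), near(e,e)}  (12 atoms)
F2 = F1 ∪ {at(b,b), at(e,e), holds(b), holds(e)}  (16 atoms)
goal ⊆ F2  ⇒  h_max = 2

2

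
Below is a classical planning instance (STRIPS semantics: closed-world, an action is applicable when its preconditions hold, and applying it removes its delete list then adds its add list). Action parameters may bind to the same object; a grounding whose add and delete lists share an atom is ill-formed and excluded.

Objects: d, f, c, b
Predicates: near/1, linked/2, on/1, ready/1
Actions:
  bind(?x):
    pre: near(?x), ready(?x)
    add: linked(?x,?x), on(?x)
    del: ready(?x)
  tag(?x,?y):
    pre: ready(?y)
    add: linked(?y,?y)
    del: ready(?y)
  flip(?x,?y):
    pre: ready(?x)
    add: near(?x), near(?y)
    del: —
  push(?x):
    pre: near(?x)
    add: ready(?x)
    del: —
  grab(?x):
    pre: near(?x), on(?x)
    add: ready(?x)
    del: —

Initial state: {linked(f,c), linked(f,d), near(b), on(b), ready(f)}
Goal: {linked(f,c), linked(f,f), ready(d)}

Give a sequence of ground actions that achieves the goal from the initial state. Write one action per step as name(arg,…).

1. flip(f,d)  →  {linked(f,c), linked(f,d), near(b), near(d), near(f), on(b), ready(f)}
2. bind(f)  →  {linked(f,c), linked(f,d), linked(f,f), near(b), near(d), near(f), on(b), on(f)}
3. push(d)  →  {linked(f,c), linked(f,d), linked(f,f), near(b), near(d), near(f), on(b), on(f), ready(d)}

flip(f,d); bind(f); push(d)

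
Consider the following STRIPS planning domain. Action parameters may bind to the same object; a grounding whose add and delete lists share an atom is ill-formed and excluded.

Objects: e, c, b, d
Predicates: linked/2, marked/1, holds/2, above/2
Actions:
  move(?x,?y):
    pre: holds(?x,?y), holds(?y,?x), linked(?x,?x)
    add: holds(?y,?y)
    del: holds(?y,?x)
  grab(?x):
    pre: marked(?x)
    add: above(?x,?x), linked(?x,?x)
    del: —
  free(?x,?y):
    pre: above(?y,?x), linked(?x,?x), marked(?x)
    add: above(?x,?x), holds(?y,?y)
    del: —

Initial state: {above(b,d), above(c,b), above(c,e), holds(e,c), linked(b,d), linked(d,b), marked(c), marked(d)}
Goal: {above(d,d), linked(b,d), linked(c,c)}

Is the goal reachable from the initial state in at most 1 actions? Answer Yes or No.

No

1. grab(c)  →  {above(b,d), above(c,b), above(c,c), above(c,e), holds(e,c), linked(b,d), linked(c,c), linked(d,b), marked(c), marked(d)}
2. grab(d)  →  {above(b,d), above(c,b), above(c,c), above(c,e), above(d,d), holds(e,c), linked(b,d), linked(c,c), linked(d,b), linked(d,d), marked(c), marked(d)}
optimal plan length = 2; 2 > 1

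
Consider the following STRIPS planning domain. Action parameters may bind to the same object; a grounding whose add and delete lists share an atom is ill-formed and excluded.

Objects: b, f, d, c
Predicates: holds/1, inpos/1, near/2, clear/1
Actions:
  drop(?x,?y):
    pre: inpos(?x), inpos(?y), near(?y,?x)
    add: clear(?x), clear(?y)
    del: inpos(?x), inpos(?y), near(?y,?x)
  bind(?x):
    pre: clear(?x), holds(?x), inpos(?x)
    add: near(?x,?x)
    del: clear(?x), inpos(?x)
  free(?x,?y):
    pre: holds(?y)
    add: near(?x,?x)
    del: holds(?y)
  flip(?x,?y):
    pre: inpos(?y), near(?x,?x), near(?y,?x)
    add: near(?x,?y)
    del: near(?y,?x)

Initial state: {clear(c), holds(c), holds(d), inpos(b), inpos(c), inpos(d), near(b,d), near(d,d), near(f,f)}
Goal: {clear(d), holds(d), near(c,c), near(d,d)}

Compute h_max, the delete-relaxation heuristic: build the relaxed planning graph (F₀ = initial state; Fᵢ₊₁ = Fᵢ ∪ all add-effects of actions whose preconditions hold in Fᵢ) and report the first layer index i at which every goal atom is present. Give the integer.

F0 = init (9 atoms)
F1 = F0 ∪ {clear(b), clear(d), near(b,b), near(c,c), near(d,b)}  (14 atoms)
goal ⊆ F1  ⇒  h_max = 1

1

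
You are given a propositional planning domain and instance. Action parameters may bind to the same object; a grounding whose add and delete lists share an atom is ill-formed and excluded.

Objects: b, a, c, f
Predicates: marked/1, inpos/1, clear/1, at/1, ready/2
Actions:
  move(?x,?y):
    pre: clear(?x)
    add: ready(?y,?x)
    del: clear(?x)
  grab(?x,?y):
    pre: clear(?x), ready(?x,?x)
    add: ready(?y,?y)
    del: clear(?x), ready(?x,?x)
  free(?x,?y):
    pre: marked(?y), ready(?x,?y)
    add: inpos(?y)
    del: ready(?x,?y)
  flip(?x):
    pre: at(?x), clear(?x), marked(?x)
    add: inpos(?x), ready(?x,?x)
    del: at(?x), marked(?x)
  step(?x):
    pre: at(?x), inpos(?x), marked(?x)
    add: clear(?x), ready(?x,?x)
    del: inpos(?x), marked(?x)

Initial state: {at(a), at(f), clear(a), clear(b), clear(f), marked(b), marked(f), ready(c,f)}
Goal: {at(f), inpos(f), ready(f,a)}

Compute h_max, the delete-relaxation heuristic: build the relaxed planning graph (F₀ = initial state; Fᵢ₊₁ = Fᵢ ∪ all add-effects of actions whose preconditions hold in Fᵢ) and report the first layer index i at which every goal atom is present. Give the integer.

1

F0 = init (8 atoms)
F1 = F0 ∪ {inpos(f), ready(a,a), ready(a,b), ready(a,f), ready(b,a), ready(b,b), ready(b,f), ready(c,a), ready(c,b), ready(f,a), ready(f,b), ready(f,f)}  (20 atoms)
goal ⊆ F1  ⇒  h_max = 1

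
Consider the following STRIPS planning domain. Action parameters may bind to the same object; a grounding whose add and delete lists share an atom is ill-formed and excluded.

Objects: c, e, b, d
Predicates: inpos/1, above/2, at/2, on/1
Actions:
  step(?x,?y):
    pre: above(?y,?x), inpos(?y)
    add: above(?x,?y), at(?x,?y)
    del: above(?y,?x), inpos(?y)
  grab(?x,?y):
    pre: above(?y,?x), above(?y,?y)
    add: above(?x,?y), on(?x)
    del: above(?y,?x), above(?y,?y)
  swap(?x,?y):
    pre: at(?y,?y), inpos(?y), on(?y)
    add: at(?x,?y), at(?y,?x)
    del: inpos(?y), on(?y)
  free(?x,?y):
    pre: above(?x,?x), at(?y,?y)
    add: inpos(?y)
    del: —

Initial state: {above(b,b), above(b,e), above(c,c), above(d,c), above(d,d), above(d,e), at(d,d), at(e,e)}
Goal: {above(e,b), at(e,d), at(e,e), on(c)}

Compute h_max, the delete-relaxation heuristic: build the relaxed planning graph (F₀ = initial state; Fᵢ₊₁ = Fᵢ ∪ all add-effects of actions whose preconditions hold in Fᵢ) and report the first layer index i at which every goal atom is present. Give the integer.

2

F0 = init (8 atoms)
F1 = F0 ∪ {above(c,d), above(e,b), above(e,d), inpos(d), inpos(e), on(c), on(e)}  (15 atoms)
F2 = F1 ∪ {at(b,e), at(c,d), at(c,e), at(d,e), at(e,b), at(e,c), at(e,d), on(d)}  (23 atoms)
goal ⊆ F2  ⇒  h_max = 2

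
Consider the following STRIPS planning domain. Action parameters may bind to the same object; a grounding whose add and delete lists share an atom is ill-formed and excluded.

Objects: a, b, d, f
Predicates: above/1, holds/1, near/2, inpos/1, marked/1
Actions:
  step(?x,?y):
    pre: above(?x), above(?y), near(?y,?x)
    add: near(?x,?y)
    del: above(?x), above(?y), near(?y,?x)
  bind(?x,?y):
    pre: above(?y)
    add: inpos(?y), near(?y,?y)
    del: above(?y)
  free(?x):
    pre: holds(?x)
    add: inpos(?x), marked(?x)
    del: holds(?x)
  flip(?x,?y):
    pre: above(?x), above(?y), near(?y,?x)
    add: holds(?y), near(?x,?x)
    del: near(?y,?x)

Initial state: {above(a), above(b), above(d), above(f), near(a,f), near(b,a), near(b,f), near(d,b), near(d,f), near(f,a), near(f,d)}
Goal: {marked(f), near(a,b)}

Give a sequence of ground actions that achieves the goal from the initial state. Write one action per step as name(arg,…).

1. step(a,b)  →  {above(d), above(f), near(a,b), near(a,f), near(b,f), near(d,b), near(d,f), near(f,a), near(f,d)}
2. flip(d,f)  →  {above(d), above(f), holds(f), near(a,b), near(a,f), near(b,f), near(d,b), near(d,d), near(d,f), near(f,a)}
3. free(f)  →  {above(d), above(f), inpos(f), marked(f), near(a,b), near(a,f), near(b,f), near(d,b), near(d,d), near(d,f), near(f,a)}

step(a,b); flip(d,f); free(f)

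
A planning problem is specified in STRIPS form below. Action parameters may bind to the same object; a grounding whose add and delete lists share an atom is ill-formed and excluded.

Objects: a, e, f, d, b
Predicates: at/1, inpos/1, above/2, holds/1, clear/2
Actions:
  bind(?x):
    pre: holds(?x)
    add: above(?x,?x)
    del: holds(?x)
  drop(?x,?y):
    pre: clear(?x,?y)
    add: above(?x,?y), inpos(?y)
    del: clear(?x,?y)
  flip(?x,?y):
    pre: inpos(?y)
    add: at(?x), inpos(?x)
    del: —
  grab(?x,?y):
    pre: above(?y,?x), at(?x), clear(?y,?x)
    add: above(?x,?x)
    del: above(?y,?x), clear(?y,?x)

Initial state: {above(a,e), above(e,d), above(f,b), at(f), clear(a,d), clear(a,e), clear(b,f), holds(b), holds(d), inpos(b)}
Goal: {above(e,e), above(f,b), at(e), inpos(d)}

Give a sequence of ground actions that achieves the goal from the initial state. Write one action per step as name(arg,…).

1. drop(a,d)  →  {above(a,d), above(a,e), above(e,d), above(f,b), at(f), clear(a,e), clear(b,f), holds(b), holds(d), inpos(b), inpos(d)}
2. flip(e,d)  →  {above(a,d), above(a,e), above(e,d), above(f,b), at(e), at(f), clear(a,e), clear(b,f), holds(b), holds(d), inpos(b), inpos(d), inpos(e)}
3. grab(e,a)  →  {above(a,d), above(e,d), above(e,e), above(f,b), at(e), at(f), clear(b,f), holds(b), holds(d), inpos(b), inpos(d), inpos(e)}

drop(a,d); flip(e,d); grab(e,a)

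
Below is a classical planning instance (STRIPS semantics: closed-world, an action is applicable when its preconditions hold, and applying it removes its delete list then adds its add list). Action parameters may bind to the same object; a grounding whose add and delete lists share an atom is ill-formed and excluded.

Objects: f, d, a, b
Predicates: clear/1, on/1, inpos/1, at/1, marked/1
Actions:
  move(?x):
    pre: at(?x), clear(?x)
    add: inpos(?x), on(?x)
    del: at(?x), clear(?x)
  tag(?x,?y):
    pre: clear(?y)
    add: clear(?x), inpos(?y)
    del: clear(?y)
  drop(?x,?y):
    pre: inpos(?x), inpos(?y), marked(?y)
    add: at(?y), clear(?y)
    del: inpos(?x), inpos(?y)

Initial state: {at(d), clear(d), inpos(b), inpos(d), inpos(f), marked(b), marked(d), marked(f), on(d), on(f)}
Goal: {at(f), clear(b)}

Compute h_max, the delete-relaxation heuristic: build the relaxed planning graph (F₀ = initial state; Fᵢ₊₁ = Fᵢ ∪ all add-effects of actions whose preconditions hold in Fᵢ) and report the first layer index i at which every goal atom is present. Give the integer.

1

F0 = init (10 atoms)
F1 = F0 ∪ {at(b), at(f), clear(a), clear(b), clear(f)}  (15 atoms)
goal ⊆ F1  ⇒  h_max = 1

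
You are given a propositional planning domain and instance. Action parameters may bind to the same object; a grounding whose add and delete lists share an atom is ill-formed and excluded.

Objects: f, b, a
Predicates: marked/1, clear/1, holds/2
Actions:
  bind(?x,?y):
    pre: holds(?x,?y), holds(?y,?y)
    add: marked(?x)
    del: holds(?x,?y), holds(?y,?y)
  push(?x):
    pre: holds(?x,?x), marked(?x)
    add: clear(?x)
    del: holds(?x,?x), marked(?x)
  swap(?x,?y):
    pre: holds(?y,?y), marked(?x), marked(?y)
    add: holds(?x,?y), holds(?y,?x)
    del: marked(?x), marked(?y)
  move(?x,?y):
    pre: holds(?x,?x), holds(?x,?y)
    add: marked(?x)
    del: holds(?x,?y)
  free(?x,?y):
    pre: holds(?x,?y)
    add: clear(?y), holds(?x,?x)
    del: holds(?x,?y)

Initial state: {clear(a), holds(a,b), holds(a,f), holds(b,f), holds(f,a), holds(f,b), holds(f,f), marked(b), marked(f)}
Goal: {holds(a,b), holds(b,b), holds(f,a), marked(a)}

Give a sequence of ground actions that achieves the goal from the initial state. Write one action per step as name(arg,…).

1. bind(a,f)  →  {clear(a), holds(a,b), holds(b,f), holds(f,a), holds(f,b), marked(a), marked(b), marked(f)}
2. free(b,f)  →  {clear(a), clear(f), holds(a,b), holds(b,b), holds(f,a), holds(f,b), marked(a), marked(b), marked(f)}

bind(a,f); free(b,f)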